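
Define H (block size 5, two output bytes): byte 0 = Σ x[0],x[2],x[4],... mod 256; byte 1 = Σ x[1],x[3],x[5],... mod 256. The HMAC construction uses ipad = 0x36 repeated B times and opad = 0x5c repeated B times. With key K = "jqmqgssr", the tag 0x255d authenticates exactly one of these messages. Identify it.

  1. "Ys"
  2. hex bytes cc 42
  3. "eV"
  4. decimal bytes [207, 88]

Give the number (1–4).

1

Key "jqmqgssr" = 6a 71 6d 71 67 73 73 72 is 8 bytes > B = 5, so hash it first: H(key) = b1 c7, then zero-pad to 5 bytes: K' = b1 c7 00 00 00.
K' ⊕ ipad = 87 f1 36 36 36; K' ⊕ opad = ed 9b 5c 5c 5c.
m1: inner = H(87 f1 36 36 36 59 73) = 66 80; tag = H(ed 9b 5c 5c 5c 66 80) = 255d ← matches
m2: inner = H(87 f1 36 36 36 cc 42) = 35 f3; tag = H(ed 9b 5c 5c 5c 35 f3) = 982c
m3: inner = H(87 f1 36 36 36 65 56) = 49 8c; tag = H(ed 9b 5c 5c 5c 49 8c) = 3140
m4: inner = H(87 f1 36 36 36 cf 58) = 4b f6; tag = H(ed 9b 5c 5c 5c 4b f6) = 9b42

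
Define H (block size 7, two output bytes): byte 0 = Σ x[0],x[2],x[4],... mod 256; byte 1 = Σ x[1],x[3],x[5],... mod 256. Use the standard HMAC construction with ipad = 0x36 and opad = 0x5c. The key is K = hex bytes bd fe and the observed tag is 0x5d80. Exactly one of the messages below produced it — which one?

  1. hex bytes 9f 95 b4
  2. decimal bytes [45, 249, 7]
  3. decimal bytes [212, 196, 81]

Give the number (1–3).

Key hex bytes bd fe is 2 bytes ≤ B = 7; zero-pad to 7 bytes: K' = bd fe 00 00 00 00 00.
K' ⊕ ipad = 8b c8 36 36 36 36 36; K' ⊕ opad = e1 a2 5c 5c 5c 5c 5c.
m1: inner = H(8b c8 36 36 36 36 36 9f 95 b4) = c2 87; tag = H(e1 a2 5c 5c 5c 5c 5c c2 87) = 7c1c
m2: inner = H(8b c8 36 36 36 36 36 2d f9 07) = 26 68; tag = H(e1 a2 5c 5c 5c 5c 5c 26 68) = 5d80 ← matches
m3: inner = H(8b c8 36 36 36 36 36 d4 c4 51) = f1 59; tag = H(e1 a2 5c 5c 5c 5c 5c f1 59) = 4e4b

2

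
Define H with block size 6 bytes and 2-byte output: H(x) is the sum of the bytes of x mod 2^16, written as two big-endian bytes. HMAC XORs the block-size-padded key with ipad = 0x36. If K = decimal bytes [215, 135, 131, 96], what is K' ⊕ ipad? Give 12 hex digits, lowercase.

e1b1b5563636

Key decimal bytes [215, 135, 131, 96] = d7 87 83 60 is 4 bytes ≤ B = 6; zero-pad to 6 bytes: K' = d7 87 83 60 00 00.
XOR each byte with 0x36: d7⊕36=e1, 87⊕36=b1, 83⊕36=b5, 60⊕36=56, 00⊕36=36, 00⊕36=36.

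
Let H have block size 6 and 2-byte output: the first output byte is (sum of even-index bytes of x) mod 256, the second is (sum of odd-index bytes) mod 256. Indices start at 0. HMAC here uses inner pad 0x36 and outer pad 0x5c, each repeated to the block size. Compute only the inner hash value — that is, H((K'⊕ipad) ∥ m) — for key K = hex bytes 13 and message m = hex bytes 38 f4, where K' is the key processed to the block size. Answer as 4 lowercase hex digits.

c996

Key hex bytes 13 is 1 byte ≤ B = 6; zero-pad to 6 bytes: K' = 13 00 00 00 00 00.
K' ⊕ ipad = 25 36 36 36 36 36.
Inner input = 25 36 36 36 36 36 ∥ 38 f4.
Inner hash: even-index sum = 201 mod 256 = 201; odd-index sum = 406 mod 256 = 150 → c9 96.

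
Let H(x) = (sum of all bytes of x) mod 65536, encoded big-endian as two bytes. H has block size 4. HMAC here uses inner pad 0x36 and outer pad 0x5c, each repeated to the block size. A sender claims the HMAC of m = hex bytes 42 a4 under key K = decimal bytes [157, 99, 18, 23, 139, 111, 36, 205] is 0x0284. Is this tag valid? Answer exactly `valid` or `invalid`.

Key decimal bytes [157, 99, 18, 23, 139, 111, 36, 205] = 9d 63 12 17 8b 6f 24 cd is 8 bytes > B = 4, so hash it first: H(key) = 03 14, then zero-pad to 4 bytes: K' = 03 14 00 00.
K' ⊕ ipad = 35 22 36 36; K' ⊕ opad = 5f 48 5c 5c.
Inner hash: sum = 53+34+54+54+66+164 = 425 → 01 a9.
Outer hash (recomputed tag): sum = 95+72+92+92+1+169 = 521 → 02 09.
Recomputed tag = 0209; claimed = 0284 → mismatch.

invalid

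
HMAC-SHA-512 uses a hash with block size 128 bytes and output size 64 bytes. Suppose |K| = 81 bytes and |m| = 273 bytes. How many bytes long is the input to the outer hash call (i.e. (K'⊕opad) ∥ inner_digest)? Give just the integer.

Key is 81 ≤ 128 bytes, zero-padded: |K'| = 128.
Outer input = (K'⊕opad) ∥ H(inner) → 128 + 64 = 192 bytes.

192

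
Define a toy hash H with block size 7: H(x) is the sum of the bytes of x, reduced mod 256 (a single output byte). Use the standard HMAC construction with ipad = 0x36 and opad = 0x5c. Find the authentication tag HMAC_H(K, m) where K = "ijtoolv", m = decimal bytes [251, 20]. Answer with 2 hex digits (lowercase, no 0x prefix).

Key "ijtoolv" = 69 6a 74 6f 6f 6c 76 is exactly B = 7 bytes: K' = 69 6a 74 6f 6f 6c 76.
K' ⊕ ipad = 5f 5c 42 59 59 5a 40.  K' ⊕ opad = 35 36 28 33 33 30 2a.
Inner input = (K'⊕ipad) ∥ m = 5f 5c 42 59 59 5a 40 ∥ fb 14.
Inner hash: sum = 95+92+66+89+89+90+64+251+20 = 856; mod 256 = 88 → 58.
Outer input = (K'⊕opad) ∥ inner = 35 36 28 33 33 30 2a ∥ 58.
Outer hash (tag): sum = 53+54+40+51+51+48+42+88 = 427; mod 256 = 171 → ab.

ab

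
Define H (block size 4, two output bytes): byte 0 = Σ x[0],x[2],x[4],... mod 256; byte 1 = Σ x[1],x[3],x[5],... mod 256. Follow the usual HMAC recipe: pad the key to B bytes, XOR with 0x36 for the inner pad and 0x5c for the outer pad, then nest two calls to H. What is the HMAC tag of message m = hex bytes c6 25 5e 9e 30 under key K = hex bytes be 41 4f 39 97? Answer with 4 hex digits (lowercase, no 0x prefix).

70c7

Key hex bytes be 41 4f 39 97 is 5 bytes > B = 4, so hash it first: H(key) = a4 7a, then zero-pad to 4 bytes: K' = a4 7a 00 00.
K' ⊕ ipad = 92 4c 36 36.  K' ⊕ opad = f8 26 5c 5c.
Inner input = (K'⊕ipad) ∥ m = 92 4c 36 36 ∥ c6 25 5e 9e 30.
Inner hash: even-index sum = 540 mod 256 = 28; odd-index sum = 325 mod 256 = 69 → 1c 45.
Outer input = (K'⊕opad) ∥ inner = f8 26 5c 5c ∥ 1c 45.
Outer hash (tag): even-index sum = 368 mod 256 = 112; odd-index sum = 199 mod 256 = 199 → 70 c7.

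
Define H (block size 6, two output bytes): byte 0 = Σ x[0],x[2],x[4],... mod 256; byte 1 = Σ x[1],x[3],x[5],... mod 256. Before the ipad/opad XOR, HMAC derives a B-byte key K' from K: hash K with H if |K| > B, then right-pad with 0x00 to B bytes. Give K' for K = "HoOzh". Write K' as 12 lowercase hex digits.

Key "HoOzh" = 48 6f 4f 7a 68 is 5 bytes ≤ B = 6; zero-pad to 6 bytes: K' = 48 6f 4f 7a 68 00.

486f4f7a6800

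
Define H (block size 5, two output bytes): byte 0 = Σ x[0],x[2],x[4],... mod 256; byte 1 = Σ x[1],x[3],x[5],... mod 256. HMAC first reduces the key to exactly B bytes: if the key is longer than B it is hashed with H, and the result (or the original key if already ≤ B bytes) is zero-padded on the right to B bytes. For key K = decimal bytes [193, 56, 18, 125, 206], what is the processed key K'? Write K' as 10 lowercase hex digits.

Key decimal bytes [193, 56, 18, 125, 206] = c1 38 12 7d ce is exactly B = 5 bytes: K' = c1 38 12 7d ce.

c138127dce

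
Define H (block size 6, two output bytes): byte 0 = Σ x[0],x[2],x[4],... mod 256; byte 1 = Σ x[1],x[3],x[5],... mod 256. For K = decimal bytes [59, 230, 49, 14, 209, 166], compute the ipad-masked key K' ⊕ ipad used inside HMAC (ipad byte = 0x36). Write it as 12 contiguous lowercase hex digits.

Key decimal bytes [59, 230, 49, 14, 209, 166] = 3b e6 31 0e d1 a6 is exactly B = 6 bytes: K' = 3b e6 31 0e d1 a6.
XOR each byte with 0x36: 3b⊕36=0d, e6⊕36=d0, 31⊕36=07, 0e⊕36=38, d1⊕36=e7, a6⊕36=90.

0dd00738e790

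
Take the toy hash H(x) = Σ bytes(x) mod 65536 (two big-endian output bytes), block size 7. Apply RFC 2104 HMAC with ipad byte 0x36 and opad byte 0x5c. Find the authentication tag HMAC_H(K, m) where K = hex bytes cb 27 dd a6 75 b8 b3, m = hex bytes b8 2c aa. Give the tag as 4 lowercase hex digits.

04fb

Key hex bytes cb 27 dd a6 75 b8 b3 is exactly B = 7 bytes: K' = cb 27 dd a6 75 b8 b3.
K' ⊕ ipad = fd 11 eb 90 43 8e 85.  K' ⊕ opad = 97 7b 81 fa 29 e4 ef.
Inner input = (K'⊕ipad) ∥ m = fd 11 eb 90 43 8e 85 ∥ b8 2c aa.
Inner hash: sum = 253+17+235+144+67+142+133+184+44+170 = 1389 → 05 6d.
Outer input = (K'⊕opad) ∥ inner = 97 7b 81 fa 29 e4 ef ∥ 05 6d.
Outer hash (tag): sum = 151+123+129+250+41+228+239+5+109 = 1275 → 04 fb.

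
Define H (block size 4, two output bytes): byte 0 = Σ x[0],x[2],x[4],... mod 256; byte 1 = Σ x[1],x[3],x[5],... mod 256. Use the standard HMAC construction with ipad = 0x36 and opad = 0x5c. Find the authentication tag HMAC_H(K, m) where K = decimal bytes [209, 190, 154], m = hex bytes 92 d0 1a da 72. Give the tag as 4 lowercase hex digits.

04a6

Key decimal bytes [209, 190, 154] = d1 be 9a is 3 bytes ≤ B = 4; zero-pad to 4 bytes: K' = d1 be 9a 00.
K' ⊕ ipad = e7 88 ac 36.  K' ⊕ opad = 8d e2 c6 5c.
Inner input = (K'⊕ipad) ∥ m = e7 88 ac 36 ∥ 92 d0 1a da 72.
Inner hash: even-index sum = 689 mod 256 = 177; odd-index sum = 616 mod 256 = 104 → b1 68.
Outer input = (K'⊕opad) ∥ inner = 8d e2 c6 5c ∥ b1 68.
Outer hash (tag): even-index sum = 516 mod 256 = 4; odd-index sum = 422 mod 256 = 166 → 04 a6.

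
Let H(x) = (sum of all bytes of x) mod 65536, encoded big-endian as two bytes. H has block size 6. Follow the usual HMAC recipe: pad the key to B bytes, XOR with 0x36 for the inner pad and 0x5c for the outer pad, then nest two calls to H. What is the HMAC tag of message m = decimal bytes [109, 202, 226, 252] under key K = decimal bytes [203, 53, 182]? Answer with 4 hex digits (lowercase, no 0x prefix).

033a

Key decimal bytes [203, 53, 182] = cb 35 b6 is 3 bytes ≤ B = 6; zero-pad to 6 bytes: K' = cb 35 b6 00 00 00.
K' ⊕ ipad = fd 03 80 36 36 36.  K' ⊕ opad = 97 69 ea 5c 5c 5c.
Inner input = (K'⊕ipad) ∥ m = fd 03 80 36 36 36 ∥ 6d ca e2 fc.
Inner hash: sum = 253+3+128+54+54+54+109+202+226+252 = 1335 → 05 37.
Outer input = (K'⊕opad) ∥ inner = 97 69 ea 5c 5c 5c ∥ 05 37.
Outer hash (tag): sum = 151+105+234+92+92+92+5+55 = 826 → 03 3a.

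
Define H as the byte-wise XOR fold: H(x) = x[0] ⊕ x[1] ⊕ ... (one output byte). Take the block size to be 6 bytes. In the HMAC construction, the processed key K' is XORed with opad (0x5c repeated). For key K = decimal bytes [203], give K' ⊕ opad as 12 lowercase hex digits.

Key decimal bytes [203] = cb is 1 byte ≤ B = 6; zero-pad to 6 bytes: K' = cb 00 00 00 00 00.
XOR each byte with 0x5c: cb⊕5c=97, 00⊕5c=5c, 00⊕5c=5c, 00⊕5c=5c, 00⊕5c=5c, 00⊕5c=5c.

975c5c5c5c5c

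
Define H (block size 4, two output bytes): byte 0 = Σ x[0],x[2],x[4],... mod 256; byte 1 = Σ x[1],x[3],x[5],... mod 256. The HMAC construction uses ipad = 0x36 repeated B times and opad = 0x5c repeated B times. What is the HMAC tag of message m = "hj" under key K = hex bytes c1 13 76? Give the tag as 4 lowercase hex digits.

Key hex bytes c1 13 76 is 3 bytes ≤ B = 4; zero-pad to 4 bytes: K' = c1 13 76 00.
K' ⊕ ipad = f7 25 40 36.  K' ⊕ opad = 9d 4f 2a 5c.
Inner input = (K'⊕ipad) ∥ m = f7 25 40 36 ∥ 68 6a.
Inner hash: even-index sum = 415 mod 256 = 159; odd-index sum = 197 mod 256 = 197 → 9f c5.
Outer input = (K'⊕opad) ∥ inner = 9d 4f 2a 5c ∥ 9f c5.
Outer hash (tag): even-index sum = 358 mod 256 = 102; odd-index sum = 368 mod 256 = 112 → 66 70.

6670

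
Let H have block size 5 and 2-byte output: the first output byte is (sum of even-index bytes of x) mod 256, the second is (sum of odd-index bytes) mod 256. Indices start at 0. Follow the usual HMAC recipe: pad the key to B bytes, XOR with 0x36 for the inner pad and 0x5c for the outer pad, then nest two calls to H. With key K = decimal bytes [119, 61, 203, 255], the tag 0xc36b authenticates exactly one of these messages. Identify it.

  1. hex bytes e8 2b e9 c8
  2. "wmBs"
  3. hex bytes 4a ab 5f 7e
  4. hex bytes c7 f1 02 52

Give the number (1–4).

1

Key decimal bytes [119, 61, 203, 255] = 77 3d cb ff is 4 bytes ≤ B = 5; zero-pad to 5 bytes: K' = 77 3d cb ff 00.
K' ⊕ ipad = 41 0b fd c9 36; K' ⊕ opad = 2b 61 97 a3 5c.
m1: inner = H(41 0b fd c9 36 e8 2b e9 c8) = 67 a5; tag = H(2b 61 97 a3 5c 67 a5) = c36b ← matches
m2: inner = H(41 0b fd c9 36 77 6d 42 73) = 54 8d; tag = H(2b 61 97 a3 5c 54 8d) = ab58
m3: inner = H(41 0b fd c9 36 4a ab 5f 7e) = 9d 7d; tag = H(2b 61 97 a3 5c 9d 7d) = 9ba1
m4: inner = H(41 0b fd c9 36 c7 f1 02 52) = b7 9d; tag = H(2b 61 97 a3 5c b7 9d) = bbbb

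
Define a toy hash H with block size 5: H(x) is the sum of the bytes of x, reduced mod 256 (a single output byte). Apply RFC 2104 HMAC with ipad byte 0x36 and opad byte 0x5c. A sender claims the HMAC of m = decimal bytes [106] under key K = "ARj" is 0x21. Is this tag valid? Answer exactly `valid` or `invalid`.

invalid

Key "ARj" = 41 52 6a is 3 bytes ≤ B = 5; zero-pad to 5 bytes: K' = 41 52 6a 00 00.
K' ⊕ ipad = 77 64 5c 36 36; K' ⊕ opad = 1d 0e 36 5c 5c.
Inner hash: sum = 119+100+92+54+54+106 = 525; mod 256 = 13 → 0d.
Outer hash (recomputed tag): sum = 29+14+54+92+92+13 = 294; mod 256 = 38 → 26.
Recomputed tag = 26; claimed = 21 → mismatch.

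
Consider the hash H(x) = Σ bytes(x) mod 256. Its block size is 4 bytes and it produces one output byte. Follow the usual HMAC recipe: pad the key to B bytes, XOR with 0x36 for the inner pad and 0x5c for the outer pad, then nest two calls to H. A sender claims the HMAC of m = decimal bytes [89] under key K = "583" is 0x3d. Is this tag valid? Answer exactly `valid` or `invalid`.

Key "583" = 35 38 33 is 3 bytes ≤ B = 4; zero-pad to 4 bytes: K' = 35 38 33 00.
K' ⊕ ipad = 03 0e 05 36; K' ⊕ opad = 69 64 6f 5c.
Inner hash: sum = 3+14+5+54+89 = 165 → a5.
Outer hash (recomputed tag): sum = 105+100+111+92+165 = 573; mod 256 = 61 → 3d.
Recomputed tag = 3d; claimed = 3d → match.

valid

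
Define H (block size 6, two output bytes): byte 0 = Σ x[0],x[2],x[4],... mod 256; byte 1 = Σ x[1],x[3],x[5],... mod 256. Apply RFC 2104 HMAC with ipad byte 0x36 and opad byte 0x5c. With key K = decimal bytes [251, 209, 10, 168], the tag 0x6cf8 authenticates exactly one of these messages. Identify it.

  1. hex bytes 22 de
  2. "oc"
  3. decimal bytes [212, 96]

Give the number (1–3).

Key decimal bytes [251, 209, 10, 168] = fb d1 0a a8 is 4 bytes ≤ B = 6; zero-pad to 6 bytes: K' = fb d1 0a a8 00 00.
K' ⊕ ipad = cd e7 3c 9e 36 36; K' ⊕ opad = a7 8d 56 f4 5c 5c.
m1: inner = H(cd e7 3c 9e 36 36 22 de) = 61 99; tag = H(a7 8d 56 f4 5c 5c 61 99) = ba76
m2: inner = H(cd e7 3c 9e 36 36 6f 63) = ae 1e; tag = H(a7 8d 56 f4 5c 5c ae 1e) = 07fb
m3: inner = H(cd e7 3c 9e 36 36 d4 60) = 13 1b; tag = H(a7 8d 56 f4 5c 5c 13 1b) = 6cf8 ← matches

3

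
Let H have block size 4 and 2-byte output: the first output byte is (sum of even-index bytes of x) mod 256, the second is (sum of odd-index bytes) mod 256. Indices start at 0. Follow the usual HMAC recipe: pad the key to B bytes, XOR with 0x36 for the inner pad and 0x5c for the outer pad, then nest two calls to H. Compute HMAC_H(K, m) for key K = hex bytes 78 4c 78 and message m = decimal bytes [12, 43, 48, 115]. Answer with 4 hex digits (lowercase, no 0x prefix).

Key hex bytes 78 4c 78 is 3 bytes ≤ B = 4; zero-pad to 4 bytes: K' = 78 4c 78 00.
K' ⊕ ipad = 4e 7a 4e 36.  K' ⊕ opad = 24 10 24 5c.
Inner input = (K'⊕ipad) ∥ m = 4e 7a 4e 36 ∥ 0c 2b 30 73.
Inner hash: even-index sum = 216 mod 256 = 216; odd-index sum = 334 mod 256 = 78 → d8 4e.
Outer input = (K'⊕opad) ∥ inner = 24 10 24 5c ∥ d8 4e.
Outer hash (tag): even-index sum = 288 mod 256 = 32; odd-index sum = 186 mod 256 = 186 → 20 ba.

20ba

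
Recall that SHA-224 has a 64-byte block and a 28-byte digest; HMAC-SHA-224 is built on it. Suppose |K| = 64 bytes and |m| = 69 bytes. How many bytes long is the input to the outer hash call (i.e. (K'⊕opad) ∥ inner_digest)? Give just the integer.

92

Key is 64 ≤ 64 bytes, zero-padded: |K'| = 64.
Outer input = (K'⊕opad) ∥ H(inner) → 64 + 28 = 92 bytes.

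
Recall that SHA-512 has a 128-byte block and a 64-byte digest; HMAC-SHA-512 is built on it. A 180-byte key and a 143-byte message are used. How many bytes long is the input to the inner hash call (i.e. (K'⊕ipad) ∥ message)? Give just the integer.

271

Key is 180 > 128 bytes, so it is hashed to 64 bytes then zero-padded to 128: |K'| = 128.
Inner input = (K'⊕ipad) ∥ m → 128 + 143 = 271 bytes.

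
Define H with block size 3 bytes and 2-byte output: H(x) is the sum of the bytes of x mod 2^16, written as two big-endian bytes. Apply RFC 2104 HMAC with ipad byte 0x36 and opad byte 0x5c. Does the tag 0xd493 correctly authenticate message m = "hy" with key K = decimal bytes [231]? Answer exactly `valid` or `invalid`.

Key decimal bytes [231] = e7 is 1 byte ≤ B = 3; zero-pad to 3 bytes: K' = e7 00 00.
K' ⊕ ipad = d1 36 36; K' ⊕ opad = bb 5c 5c.
Inner hash: sum = 209+54+54+104+121 = 542 → 02 1e.
Outer hash (recomputed tag): sum = 187+92+92+2+30 = 403 → 01 93.
Recomputed tag = 0193; claimed = d493 → mismatch.

invalid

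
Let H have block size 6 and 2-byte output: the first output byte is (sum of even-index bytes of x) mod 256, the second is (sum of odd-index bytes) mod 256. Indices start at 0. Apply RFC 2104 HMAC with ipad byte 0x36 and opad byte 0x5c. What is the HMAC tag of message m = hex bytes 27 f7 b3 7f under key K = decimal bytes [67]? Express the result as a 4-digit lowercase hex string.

922c

Key decimal bytes [67] = 43 is 1 byte ≤ B = 6; zero-pad to 6 bytes: K' = 43 00 00 00 00 00.
K' ⊕ ipad = 75 36 36 36 36 36.  K' ⊕ opad = 1f 5c 5c 5c 5c 5c.
Inner input = (K'⊕ipad) ∥ m = 75 36 36 36 36 36 ∥ 27 f7 b3 7f.
Inner hash: even-index sum = 443 mod 256 = 187; odd-index sum = 536 mod 256 = 24 → bb 18.
Outer input = (K'⊕opad) ∥ inner = 1f 5c 5c 5c 5c 5c ∥ bb 18.
Outer hash (tag): even-index sum = 402 mod 256 = 146; odd-index sum = 300 mod 256 = 44 → 92 2c.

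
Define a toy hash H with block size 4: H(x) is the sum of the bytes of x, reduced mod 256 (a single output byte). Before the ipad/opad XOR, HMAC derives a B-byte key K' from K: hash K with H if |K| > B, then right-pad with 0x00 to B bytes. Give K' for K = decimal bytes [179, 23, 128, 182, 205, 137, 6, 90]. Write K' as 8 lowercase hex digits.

|K| = 8 > B = 4, so first hash the key.
H(K): sum = 179+23+128+182+205+137+6+90 = 950; mod 256 = 182 → b6.
Zero-pad H(K) = b6 to 4 bytes: K' = b6 00 00 00.

b6000000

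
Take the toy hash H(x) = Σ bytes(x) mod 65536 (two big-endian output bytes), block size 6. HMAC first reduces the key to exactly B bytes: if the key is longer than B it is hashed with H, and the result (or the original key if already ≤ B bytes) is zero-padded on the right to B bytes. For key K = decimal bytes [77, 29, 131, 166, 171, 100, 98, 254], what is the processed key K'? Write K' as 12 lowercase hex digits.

|K| = 8 > B = 6, so first hash the key.
H(K): sum = 77+29+131+166+171+100+98+254 = 1026 → 04 02.
Zero-pad H(K) = 04 02 to 6 bytes: K' = 04 02 00 00 00 00.

040200000000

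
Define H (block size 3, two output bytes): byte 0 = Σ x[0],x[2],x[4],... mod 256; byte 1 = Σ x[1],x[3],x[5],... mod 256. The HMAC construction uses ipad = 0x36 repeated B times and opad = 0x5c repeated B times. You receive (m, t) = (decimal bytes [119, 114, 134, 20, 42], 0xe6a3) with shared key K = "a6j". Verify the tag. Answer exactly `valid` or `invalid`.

invalid

Key "a6j" = 61 36 6a is exactly B = 3 bytes: K' = 61 36 6a.
K' ⊕ ipad = 57 00 5c; K' ⊕ opad = 3d 6a 36.
Inner hash: even-index sum = 313 mod 256 = 57; odd-index sum = 295 mod 256 = 39 → 39 27.
Outer hash (recomputed tag): even-index sum = 154 mod 256 = 154; odd-index sum = 163 mod 256 = 163 → 9a a3.
Recomputed tag = 9aa3; claimed = e6a3 → mismatch.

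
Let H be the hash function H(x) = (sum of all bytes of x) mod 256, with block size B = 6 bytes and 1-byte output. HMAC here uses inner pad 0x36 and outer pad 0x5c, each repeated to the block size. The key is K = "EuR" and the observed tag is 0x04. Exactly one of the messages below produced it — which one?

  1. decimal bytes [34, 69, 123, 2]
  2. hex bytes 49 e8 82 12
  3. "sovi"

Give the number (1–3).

Key "EuR" = 45 75 52 is 3 bytes ≤ B = 6; zero-pad to 6 bytes: K' = 45 75 52 00 00 00.
K' ⊕ ipad = 73 43 64 36 36 36; K' ⊕ opad = 19 29 0e 5c 5c 5c.
m1: inner = H(73 43 64 36 36 36 22 45 7b 02) = a0; tag = H(19 29 0e 5c 5c 5c a0) = 04 ← matches
m2: inner = H(73 43 64 36 36 36 49 e8 82 12) = 81; tag = H(19 29 0e 5c 5c 5c 81) = e5
m3: inner = H(73 43 64 36 36 36 73 6f 76 69) = 7d; tag = H(19 29 0e 5c 5c 5c 7d) = e1

1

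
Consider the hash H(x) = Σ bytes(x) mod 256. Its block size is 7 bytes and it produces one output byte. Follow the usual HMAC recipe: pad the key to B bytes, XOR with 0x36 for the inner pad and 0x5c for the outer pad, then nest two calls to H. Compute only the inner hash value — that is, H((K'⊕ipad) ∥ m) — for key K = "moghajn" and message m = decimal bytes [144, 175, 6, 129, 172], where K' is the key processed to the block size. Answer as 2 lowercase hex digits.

e0

Key "moghajn" = 6d 6f 67 68 61 6a 6e is exactly B = 7 bytes: K' = 6d 6f 67 68 61 6a 6e.
K' ⊕ ipad = 5b 59 51 5e 57 5c 58.
Inner input = 5b 59 51 5e 57 5c 58 ∥ 90 af 06 81 ac.
Inner hash: sum = 91+89+81+94+87+92+88+144+175+6+129+172 = 1248; mod 256 = 224 → e0.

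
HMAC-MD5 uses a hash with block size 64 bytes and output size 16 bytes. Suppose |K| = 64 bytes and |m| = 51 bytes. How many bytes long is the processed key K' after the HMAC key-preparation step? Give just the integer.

Key is 64 ≤ 64 bytes, zero-padded: |K'| = 64.

64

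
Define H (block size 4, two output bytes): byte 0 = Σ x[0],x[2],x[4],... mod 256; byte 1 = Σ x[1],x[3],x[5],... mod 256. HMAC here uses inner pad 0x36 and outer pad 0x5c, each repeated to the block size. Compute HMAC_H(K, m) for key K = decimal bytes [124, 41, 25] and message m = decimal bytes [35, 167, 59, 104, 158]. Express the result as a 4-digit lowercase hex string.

da35

Key decimal bytes [124, 41, 25] = 7c 29 19 is 3 bytes ≤ B = 4; zero-pad to 4 bytes: K' = 7c 29 19 00.
K' ⊕ ipad = 4a 1f 2f 36.  K' ⊕ opad = 20 75 45 5c.
Inner input = (K'⊕ipad) ∥ m = 4a 1f 2f 36 ∥ 23 a7 3b 68 9e.
Inner hash: even-index sum = 373 mod 256 = 117; odd-index sum = 356 mod 256 = 100 → 75 64.
Outer input = (K'⊕opad) ∥ inner = 20 75 45 5c ∥ 75 64.
Outer hash (tag): even-index sum = 218 mod 256 = 218; odd-index sum = 309 mod 256 = 53 → da 35.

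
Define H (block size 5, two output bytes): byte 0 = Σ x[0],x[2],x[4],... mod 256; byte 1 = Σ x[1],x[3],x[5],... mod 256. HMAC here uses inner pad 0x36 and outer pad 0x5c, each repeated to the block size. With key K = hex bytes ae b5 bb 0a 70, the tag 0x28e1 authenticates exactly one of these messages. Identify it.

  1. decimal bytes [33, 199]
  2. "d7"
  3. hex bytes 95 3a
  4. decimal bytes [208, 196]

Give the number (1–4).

2

Key hex bytes ae b5 bb 0a 70 is exactly B = 5 bytes: K' = ae b5 bb 0a 70.
K' ⊕ ipad = 98 83 8d 3c 46; K' ⊕ opad = f2 e9 e7 56 2c.
m1: inner = H(98 83 8d 3c 46 21 c7) = 32 e0; tag = H(f2 e9 e7 56 2c 32 e0) = e571
m2: inner = H(98 83 8d 3c 46 64 37) = a2 23; tag = H(f2 e9 e7 56 2c a2 23) = 28e1 ← matches
m3: inner = H(98 83 8d 3c 46 95 3a) = a5 54; tag = H(f2 e9 e7 56 2c a5 54) = 59e4
m4: inner = H(98 83 8d 3c 46 d0 c4) = 2f 8f; tag = H(f2 e9 e7 56 2c 2f 8f) = 946e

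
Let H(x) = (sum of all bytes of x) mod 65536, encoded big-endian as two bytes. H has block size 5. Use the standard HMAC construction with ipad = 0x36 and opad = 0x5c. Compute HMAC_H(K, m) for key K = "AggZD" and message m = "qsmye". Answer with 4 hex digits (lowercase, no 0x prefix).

00db

Key "AggZD" = 41 67 67 5a 44 is exactly B = 5 bytes: K' = 41 67 67 5a 44.
K' ⊕ ipad = 77 51 51 6c 72.  K' ⊕ opad = 1d 3b 3b 06 18.
Inner input = (K'⊕ipad) ∥ m = 77 51 51 6c 72 ∥ 71 73 6d 79 65.
Inner hash: sum = 119+81+81+108+114+113+115+109+121+101 = 1062 → 04 26.
Outer input = (K'⊕opad) ∥ inner = 1d 3b 3b 06 18 ∥ 04 26.
Outer hash (tag): sum = 29+59+59+6+24+4+38 = 219 → 00 db.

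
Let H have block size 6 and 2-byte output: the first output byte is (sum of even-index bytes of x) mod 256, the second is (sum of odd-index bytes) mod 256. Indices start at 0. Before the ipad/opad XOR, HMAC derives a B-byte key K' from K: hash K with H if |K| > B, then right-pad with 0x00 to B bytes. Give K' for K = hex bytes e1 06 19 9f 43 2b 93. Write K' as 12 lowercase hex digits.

d0d000000000

|K| = 7 > B = 6, so first hash the key.
H(K): even-index sum = 464 mod 256 = 208; odd-index sum = 208 mod 256 = 208 → d0 d0.
Zero-pad H(K) = d0 d0 to 6 bytes: K' = d0 d0 00 00 00 00.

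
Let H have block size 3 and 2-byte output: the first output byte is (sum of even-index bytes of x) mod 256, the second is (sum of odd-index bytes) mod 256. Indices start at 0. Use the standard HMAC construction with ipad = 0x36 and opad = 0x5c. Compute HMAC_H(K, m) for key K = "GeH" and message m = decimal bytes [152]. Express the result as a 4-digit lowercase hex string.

1a28

Key "GeH" = 47 65 48 is exactly B = 3 bytes: K' = 47 65 48.
K' ⊕ ipad = 71 53 7e.  K' ⊕ opad = 1b 39 14.
Inner input = (K'⊕ipad) ∥ m = 71 53 7e ∥ 98.
Inner hash: even-index sum = 239 mod 256 = 239; odd-index sum = 235 mod 256 = 235 → ef eb.
Outer input = (K'⊕opad) ∥ inner = 1b 39 14 ∥ ef eb.
Outer hash (tag): even-index sum = 282 mod 256 = 26; odd-index sum = 296 mod 256 = 40 → 1a 28.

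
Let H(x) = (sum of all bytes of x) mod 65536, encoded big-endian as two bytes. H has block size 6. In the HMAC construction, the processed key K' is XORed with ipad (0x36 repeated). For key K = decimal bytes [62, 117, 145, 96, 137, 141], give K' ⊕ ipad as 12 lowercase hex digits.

0843a756bfbb

Key decimal bytes [62, 117, 145, 96, 137, 141] = 3e 75 91 60 89 8d is exactly B = 6 bytes: K' = 3e 75 91 60 89 8d.
XOR each byte with 0x36: 3e⊕36=08, 75⊕36=43, 91⊕36=a7, 60⊕36=56, 89⊕36=bf, 8d⊕36=bb.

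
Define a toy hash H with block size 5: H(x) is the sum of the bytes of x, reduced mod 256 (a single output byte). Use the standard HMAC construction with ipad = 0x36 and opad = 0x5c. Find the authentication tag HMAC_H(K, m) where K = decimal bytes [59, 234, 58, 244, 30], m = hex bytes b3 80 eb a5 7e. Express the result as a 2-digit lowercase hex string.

8d

Key decimal bytes [59, 234, 58, 244, 30] = 3b ea 3a f4 1e is exactly B = 5 bytes: K' = 3b ea 3a f4 1e.
K' ⊕ ipad = 0d dc 0c c2 28.  K' ⊕ opad = 67 b6 66 a8 42.
Inner input = (K'⊕ipad) ∥ m = 0d dc 0c c2 28 ∥ b3 80 eb a5 7e.
Inner hash: sum = 13+220+12+194+40+179+128+235+165+126 = 1312; mod 256 = 32 → 20.
Outer input = (K'⊕opad) ∥ inner = 67 b6 66 a8 42 ∥ 20.
Outer hash (tag): sum = 103+182+102+168+66+32 = 653; mod 256 = 141 → 8d.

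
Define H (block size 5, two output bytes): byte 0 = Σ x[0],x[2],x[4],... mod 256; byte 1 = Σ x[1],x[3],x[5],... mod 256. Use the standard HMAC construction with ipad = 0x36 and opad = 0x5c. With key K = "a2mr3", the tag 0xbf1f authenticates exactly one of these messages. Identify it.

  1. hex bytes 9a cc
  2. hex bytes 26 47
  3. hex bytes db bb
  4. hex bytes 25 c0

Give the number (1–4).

1

Key "a2mr3" = 61 32 6d 72 33 is exactly B = 5 bytes: K' = 61 32 6d 72 33.
K' ⊕ ipad = 57 04 5b 44 05; K' ⊕ opad = 3d 6e 31 2e 6f.
m1: inner = H(57 04 5b 44 05 9a cc) = 83 e2; tag = H(3d 6e 31 2e 6f 83 e2) = bf1f ← matches
m2: inner = H(57 04 5b 44 05 26 47) = fe 6e; tag = H(3d 6e 31 2e 6f fe 6e) = 4b9a
m3: inner = H(57 04 5b 44 05 db bb) = 72 23; tag = H(3d 6e 31 2e 6f 72 23) = 000e
m4: inner = H(57 04 5b 44 05 25 c0) = 77 6d; tag = H(3d 6e 31 2e 6f 77 6d) = 4a13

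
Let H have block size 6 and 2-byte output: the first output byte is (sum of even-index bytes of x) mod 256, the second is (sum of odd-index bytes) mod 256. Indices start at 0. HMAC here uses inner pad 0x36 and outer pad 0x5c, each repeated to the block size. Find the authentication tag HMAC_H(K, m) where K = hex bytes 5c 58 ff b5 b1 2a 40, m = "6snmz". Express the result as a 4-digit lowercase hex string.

Key hex bytes 5c 58 ff b5 b1 2a 40 is 7 bytes > B = 6, so hash it first: H(key) = 4c 37, then zero-pad to 6 bytes: K' = 4c 37 00 00 00 00.
K' ⊕ ipad = 7a 01 36 36 36 36.  K' ⊕ opad = 10 6b 5c 5c 5c 5c.
Inner input = (K'⊕ipad) ∥ m = 7a 01 36 36 36 36 ∥ 36 73 6e 6d 7a.
Inner hash: even-index sum = 516 mod 256 = 4; odd-index sum = 333 mod 256 = 77 → 04 4d.
Outer input = (K'⊕opad) ∥ inner = 10 6b 5c 5c 5c 5c ∥ 04 4d.
Outer hash (tag): even-index sum = 204 mod 256 = 204; odd-index sum = 368 mod 256 = 112 → cc 70.

cc70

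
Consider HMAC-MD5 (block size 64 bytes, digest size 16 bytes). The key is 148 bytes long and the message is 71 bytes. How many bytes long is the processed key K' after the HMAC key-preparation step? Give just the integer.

Key is 148 > 64 bytes, so it is hashed to 16 bytes then zero-padded to 64: |K'| = 64.

64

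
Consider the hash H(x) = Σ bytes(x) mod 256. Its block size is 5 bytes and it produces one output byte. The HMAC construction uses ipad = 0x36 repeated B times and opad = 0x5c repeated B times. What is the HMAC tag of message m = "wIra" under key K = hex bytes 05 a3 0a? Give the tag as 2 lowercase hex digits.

Key hex bytes 05 a3 0a is 3 bytes ≤ B = 5; zero-pad to 5 bytes: K' = 05 a3 0a 00 00.
K' ⊕ ipad = 33 95 3c 36 36.  K' ⊕ opad = 59 ff 56 5c 5c.
Inner input = (K'⊕ipad) ∥ m = 33 95 3c 36 36 ∥ 77 49 72 61.
Inner hash: sum = 51+149+60+54+54+119+73+114+97 = 771; mod 256 = 3 → 03.
Outer input = (K'⊕opad) ∥ inner = 59 ff 56 5c 5c ∥ 03.
Outer hash (tag): sum = 89+255+86+92+92+3 = 617; mod 256 = 105 → 69.

69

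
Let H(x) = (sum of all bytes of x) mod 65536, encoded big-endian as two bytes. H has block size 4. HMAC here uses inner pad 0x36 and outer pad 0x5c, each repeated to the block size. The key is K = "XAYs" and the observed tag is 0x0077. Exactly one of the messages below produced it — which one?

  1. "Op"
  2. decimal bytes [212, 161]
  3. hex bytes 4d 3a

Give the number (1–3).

3

Key "XAYs" = 58 41 59 73 is exactly B = 4 bytes: K' = 58 41 59 73.
K' ⊕ ipad = 6e 77 6f 45; K' ⊕ opad = 04 1d 05 2f.
m1: inner = H(6e 77 6f 45 4f 70) = 02 58; tag = H(04 1d 05 2f 02 58) = 00af
m2: inner = H(6e 77 6f 45 d4 a1) = 03 0e; tag = H(04 1d 05 2f 03 0e) = 0066
m3: inner = H(6e 77 6f 45 4d 3a) = 02 20; tag = H(04 1d 05 2f 02 20) = 0077 ← matches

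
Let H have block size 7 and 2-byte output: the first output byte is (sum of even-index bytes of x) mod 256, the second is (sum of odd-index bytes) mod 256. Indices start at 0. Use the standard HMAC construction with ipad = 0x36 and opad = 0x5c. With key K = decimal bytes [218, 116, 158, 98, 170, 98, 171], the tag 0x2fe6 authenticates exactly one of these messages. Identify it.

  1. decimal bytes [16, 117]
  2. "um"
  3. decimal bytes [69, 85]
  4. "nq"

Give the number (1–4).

1

Key decimal bytes [218, 116, 158, 98, 170, 98, 171] = da 74 9e 62 aa 62 ab is exactly B = 7 bytes: K' = da 74 9e 62 aa 62 ab.
K' ⊕ ipad = ec 42 a8 54 9c 54 9d; K' ⊕ opad = 86 28 c2 3e f6 3e f7.
m1: inner = H(ec 42 a8 54 9c 54 9d 10 75) = 42 fa; tag = H(86 28 c2 3e f6 3e f7 42 fa) = 2fe6 ← matches
m2: inner = H(ec 42 a8 54 9c 54 9d 75 6d) = 3a 5f; tag = H(86 28 c2 3e f6 3e f7 3a 5f) = 94de
m3: inner = H(ec 42 a8 54 9c 54 9d 45 55) = 22 2f; tag = H(86 28 c2 3e f6 3e f7 22 2f) = 64c6
m4: inner = H(ec 42 a8 54 9c 54 9d 6e 71) = 3e 58; tag = H(86 28 c2 3e f6 3e f7 3e 58) = 8de2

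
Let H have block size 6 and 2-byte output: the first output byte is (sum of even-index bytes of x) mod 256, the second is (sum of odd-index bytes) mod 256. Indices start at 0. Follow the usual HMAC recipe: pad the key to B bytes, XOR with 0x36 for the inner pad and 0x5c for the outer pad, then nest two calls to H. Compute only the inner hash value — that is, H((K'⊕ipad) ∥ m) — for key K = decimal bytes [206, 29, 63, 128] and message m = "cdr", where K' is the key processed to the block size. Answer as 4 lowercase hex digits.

Key decimal bytes [206, 29, 63, 128] = ce 1d 3f 80 is 4 bytes ≤ B = 6; zero-pad to 6 bytes: K' = ce 1d 3f 80 00 00.
K' ⊕ ipad = f8 2b 09 b6 36 36.
Inner input = f8 2b 09 b6 36 36 ∥ 63 64 72.
Inner hash: even-index sum = 524 mod 256 = 12; odd-index sum = 379 mod 256 = 123 → 0c 7b.

0c7b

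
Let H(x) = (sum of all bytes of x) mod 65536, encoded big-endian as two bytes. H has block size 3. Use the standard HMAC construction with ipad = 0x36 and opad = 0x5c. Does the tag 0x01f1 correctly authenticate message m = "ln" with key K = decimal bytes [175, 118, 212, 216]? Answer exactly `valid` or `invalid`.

invalid

Key decimal bytes [175, 118, 212, 216] = af 76 d4 d8 is 4 bytes > B = 3, so hash it first: H(key) = 02 d1, then zero-pad to 3 bytes: K' = 02 d1 00.
K' ⊕ ipad = 34 e7 36; K' ⊕ opad = 5e 8d 5c.
Inner hash: sum = 52+231+54+108+110 = 555 → 02 2b.
Outer hash (recomputed tag): sum = 94+141+92+2+43 = 372 → 01 74.
Recomputed tag = 0174; claimed = 01f1 → mismatch.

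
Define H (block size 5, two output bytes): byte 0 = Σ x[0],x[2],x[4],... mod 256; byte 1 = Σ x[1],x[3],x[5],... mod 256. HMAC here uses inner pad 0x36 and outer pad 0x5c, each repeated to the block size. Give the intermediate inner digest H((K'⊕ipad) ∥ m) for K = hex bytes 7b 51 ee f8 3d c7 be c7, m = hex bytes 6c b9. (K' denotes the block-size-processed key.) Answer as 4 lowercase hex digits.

Key hex bytes 7b 51 ee f8 3d c7 be c7 is 8 bytes > B = 5, so hash it first: H(key) = 64 d7, then zero-pad to 5 bytes: K' = 64 d7 00 00 00.
K' ⊕ ipad = 52 e1 36 36 36.
Inner input = 52 e1 36 36 36 ∥ 6c b9.
Inner hash: even-index sum = 375 mod 256 = 119; odd-index sum = 387 mod 256 = 131 → 77 83.

7783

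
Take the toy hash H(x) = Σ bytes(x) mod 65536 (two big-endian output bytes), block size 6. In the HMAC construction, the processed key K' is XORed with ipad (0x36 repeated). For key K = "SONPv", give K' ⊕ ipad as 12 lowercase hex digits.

657978664036

Key "SONPv" = 53 4f 4e 50 76 is 5 bytes ≤ B = 6; zero-pad to 6 bytes: K' = 53 4f 4e 50 76 00.
XOR each byte with 0x36: 53⊕36=65, 4f⊕36=79, 4e⊕36=78, 50⊕36=66, 76⊕36=40, 00⊕36=36.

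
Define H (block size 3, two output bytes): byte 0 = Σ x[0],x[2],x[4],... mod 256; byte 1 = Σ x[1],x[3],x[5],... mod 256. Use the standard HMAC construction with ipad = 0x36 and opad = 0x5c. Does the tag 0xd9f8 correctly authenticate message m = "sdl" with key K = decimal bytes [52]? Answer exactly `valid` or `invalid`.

valid

Key decimal bytes [52] = 34 is 1 byte ≤ B = 3; zero-pad to 3 bytes: K' = 34 00 00.
K' ⊕ ipad = 02 36 36; K' ⊕ opad = 68 5c 5c.
Inner hash: even-index sum = 156 mod 256 = 156; odd-index sum = 277 mod 256 = 21 → 9c 15.
Outer hash (recomputed tag): even-index sum = 217 mod 256 = 217; odd-index sum = 248 mod 256 = 248 → d9 f8.
Recomputed tag = d9f8; claimed = d9f8 → match.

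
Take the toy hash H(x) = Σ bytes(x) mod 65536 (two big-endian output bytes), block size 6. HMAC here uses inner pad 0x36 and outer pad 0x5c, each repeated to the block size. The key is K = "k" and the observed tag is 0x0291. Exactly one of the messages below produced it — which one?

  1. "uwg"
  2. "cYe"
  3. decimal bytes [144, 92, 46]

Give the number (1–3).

Key "k" = 6b is 1 byte ≤ B = 6; zero-pad to 6 bytes: K' = 6b 00 00 00 00 00.
K' ⊕ ipad = 5d 36 36 36 36 36; K' ⊕ opad = 37 5c 5c 5c 5c 5c.
m1: inner = H(5d 36 36 36 36 36 75 77 67) = 02 be; tag = H(37 5c 5c 5c 5c 5c 02 be) = 02c3
m2: inner = H(5d 36 36 36 36 36 63 59 65) = 02 8c; tag = H(37 5c 5c 5c 5c 5c 02 8c) = 0291 ← matches
m3: inner = H(5d 36 36 36 36 36 90 5c 2e) = 02 85; tag = H(37 5c 5c 5c 5c 5c 02 85) = 028a

2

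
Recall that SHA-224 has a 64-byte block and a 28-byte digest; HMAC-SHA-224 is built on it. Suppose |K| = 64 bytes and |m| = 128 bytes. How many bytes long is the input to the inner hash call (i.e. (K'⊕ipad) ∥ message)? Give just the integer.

Key is 64 ≤ 64 bytes, zero-padded: |K'| = 64.
Inner input = (K'⊕ipad) ∥ m → 64 + 128 = 192 bytes.

192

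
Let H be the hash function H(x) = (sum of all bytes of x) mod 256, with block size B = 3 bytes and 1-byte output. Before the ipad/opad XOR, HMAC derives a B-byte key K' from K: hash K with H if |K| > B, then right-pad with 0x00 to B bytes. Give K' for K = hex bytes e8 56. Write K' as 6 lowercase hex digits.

Key hex bytes e8 56 is 2 bytes ≤ B = 3; zero-pad to 3 bytes: K' = e8 56 00.

e85600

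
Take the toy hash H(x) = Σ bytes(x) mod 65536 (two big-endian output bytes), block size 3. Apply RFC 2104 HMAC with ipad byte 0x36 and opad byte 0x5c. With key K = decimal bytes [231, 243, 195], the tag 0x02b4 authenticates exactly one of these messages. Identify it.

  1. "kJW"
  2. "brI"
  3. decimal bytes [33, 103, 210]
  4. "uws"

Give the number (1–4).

Key decimal bytes [231, 243, 195] = e7 f3 c3 is exactly B = 3 bytes: K' = e7 f3 c3.
K' ⊕ ipad = d1 c5 f5; K' ⊕ opad = bb af 9f.
m1: inner = H(d1 c5 f5 6b 4a 57) = 03 97; tag = H(bb af 9f 03 97) = 02a3
m2: inner = H(d1 c5 f5 62 72 49) = 03 a8; tag = H(bb af 9f 03 a8) = 02b4 ← matches
m3: inner = H(d1 c5 f5 21 67 d2) = 03 e5; tag = H(bb af 9f 03 e5) = 02f1
m4: inner = H(d1 c5 f5 75 77 73) = 03 ea; tag = H(bb af 9f 03 ea) = 02f6

2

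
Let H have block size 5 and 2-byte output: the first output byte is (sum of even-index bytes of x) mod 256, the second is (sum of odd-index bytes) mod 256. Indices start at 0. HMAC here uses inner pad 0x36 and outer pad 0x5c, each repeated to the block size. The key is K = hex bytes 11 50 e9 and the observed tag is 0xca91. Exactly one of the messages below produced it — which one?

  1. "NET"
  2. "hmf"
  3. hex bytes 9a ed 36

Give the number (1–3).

Key hex bytes 11 50 e9 is 3 bytes ≤ B = 5; zero-pad to 5 bytes: K' = 11 50 e9 00 00.
K' ⊕ ipad = 27 66 df 36 36; K' ⊕ opad = 4d 0c b5 5c 5c.
m1: inner = H(27 66 df 36 36 4e 45 54) = 81 3e; tag = H(4d 0c b5 5c 5c 81 3e) = 9ce9
m2: inner = H(27 66 df 36 36 68 6d 66) = a9 6a; tag = H(4d 0c b5 5c 5c a9 6a) = c811
m3: inner = H(27 66 df 36 36 9a ed 36) = 29 6c; tag = H(4d 0c b5 5c 5c 29 6c) = ca91 ← matches

3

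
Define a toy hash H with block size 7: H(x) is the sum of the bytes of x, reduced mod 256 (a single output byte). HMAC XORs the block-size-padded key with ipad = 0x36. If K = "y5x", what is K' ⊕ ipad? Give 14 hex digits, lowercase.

Key "y5x" = 79 35 78 is 3 bytes ≤ B = 7; zero-pad to 7 bytes: K' = 79 35 78 00 00 00 00.
XOR each byte with 0x36: 79⊕36=4f, 35⊕36=03, 78⊕36=4e, 00⊕36=36, 00⊕36=36, 00⊕36=36, 00⊕36=36.

4f034e36363636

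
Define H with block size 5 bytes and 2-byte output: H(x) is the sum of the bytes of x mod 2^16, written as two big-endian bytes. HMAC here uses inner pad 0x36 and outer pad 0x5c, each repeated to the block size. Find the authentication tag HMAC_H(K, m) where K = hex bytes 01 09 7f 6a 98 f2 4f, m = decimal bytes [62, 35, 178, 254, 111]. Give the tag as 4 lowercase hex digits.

0256

Key hex bytes 01 09 7f 6a 98 f2 4f is 7 bytes > B = 5, so hash it first: H(key) = 02 cc, then zero-pad to 5 bytes: K' = 02 cc 00 00 00.
K' ⊕ ipad = 34 fa 36 36 36.  K' ⊕ opad = 5e 90 5c 5c 5c.
Inner input = (K'⊕ipad) ∥ m = 34 fa 36 36 36 ∥ 3e 23 b2 fe 6f.
Inner hash: sum = 52+250+54+54+54+62+35+178+254+111 = 1104 → 04 50.
Outer input = (K'⊕opad) ∥ inner = 5e 90 5c 5c 5c ∥ 04 50.
Outer hash (tag): sum = 94+144+92+92+92+4+80 = 598 → 02 56.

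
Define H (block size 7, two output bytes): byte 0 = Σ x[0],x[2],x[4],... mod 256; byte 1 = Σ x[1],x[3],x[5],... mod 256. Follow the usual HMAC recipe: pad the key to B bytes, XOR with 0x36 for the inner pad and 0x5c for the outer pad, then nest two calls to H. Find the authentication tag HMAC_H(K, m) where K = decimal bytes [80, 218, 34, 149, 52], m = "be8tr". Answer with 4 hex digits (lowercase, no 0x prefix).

1f36

Key decimal bytes [80, 218, 34, 149, 52] = 50 da 22 95 34 is 5 bytes ≤ B = 7; zero-pad to 7 bytes: K' = 50 da 22 95 34 00 00.
K' ⊕ ipad = 66 ec 14 a3 02 36 36.  K' ⊕ opad = 0c 86 7e c9 68 5c 5c.
Inner input = (K'⊕ipad) ∥ m = 66 ec 14 a3 02 36 36 ∥ 62 65 38 74 72.
Inner hash: even-index sum = 395 mod 256 = 139; odd-index sum = 721 mod 256 = 209 → 8b d1.
Outer input = (K'⊕opad) ∥ inner = 0c 86 7e c9 68 5c 5c ∥ 8b d1.
Outer hash (tag): even-index sum = 543 mod 256 = 31; odd-index sum = 566 mod 256 = 54 → 1f 36.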